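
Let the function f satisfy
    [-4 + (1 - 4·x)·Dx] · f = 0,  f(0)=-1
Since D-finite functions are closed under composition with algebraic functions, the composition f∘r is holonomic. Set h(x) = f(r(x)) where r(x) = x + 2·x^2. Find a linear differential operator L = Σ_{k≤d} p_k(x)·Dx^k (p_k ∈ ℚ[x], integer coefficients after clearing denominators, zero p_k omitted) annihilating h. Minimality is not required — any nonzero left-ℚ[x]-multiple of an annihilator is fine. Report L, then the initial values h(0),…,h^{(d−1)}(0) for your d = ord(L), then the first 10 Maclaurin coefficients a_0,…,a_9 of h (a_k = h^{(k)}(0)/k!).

f: a_k = -1, -4, -16, -64, -256, -1024, -4096, -16384, -65536, -262144, …
h₀=f(r): pull back L_f along r ⇒ L₀.
L = (4 + 16·x) + (-1 + 4·x + 8·x^2)·Dx  (order 1).
h: a_k = -1, -4, -24, -128, -704, -3840, -20992, -114688, -626688, -3424256, …
ICs: h(0) = -1.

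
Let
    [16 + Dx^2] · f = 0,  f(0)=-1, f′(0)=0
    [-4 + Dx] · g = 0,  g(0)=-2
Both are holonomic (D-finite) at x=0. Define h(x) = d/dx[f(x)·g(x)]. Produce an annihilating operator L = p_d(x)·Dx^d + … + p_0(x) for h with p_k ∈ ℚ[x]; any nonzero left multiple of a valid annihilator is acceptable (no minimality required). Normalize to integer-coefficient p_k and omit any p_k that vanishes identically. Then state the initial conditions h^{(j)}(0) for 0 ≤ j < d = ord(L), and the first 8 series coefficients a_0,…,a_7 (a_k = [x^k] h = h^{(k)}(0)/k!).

f: a_k = -1, 0, 8, 0, -32/3, 0, 256/45, 0, …
g: a_k = -2, -8, -16, -64/3, -64/3, -256/15, -512/45, -2048/315, …
Product ⇒ symmetric product L₀, ord ≤ 2.
h=h₀': d/dx-closure on L₀ ⇒ L.
L = 32 - 8·Dx + Dx^2  (order 2).
h: a_k = 8, 0, -128, -1024/3, -1024/3, 0, 16384/45, 131072/315, …
ICs: h(0) = 8, h′(0) = 0.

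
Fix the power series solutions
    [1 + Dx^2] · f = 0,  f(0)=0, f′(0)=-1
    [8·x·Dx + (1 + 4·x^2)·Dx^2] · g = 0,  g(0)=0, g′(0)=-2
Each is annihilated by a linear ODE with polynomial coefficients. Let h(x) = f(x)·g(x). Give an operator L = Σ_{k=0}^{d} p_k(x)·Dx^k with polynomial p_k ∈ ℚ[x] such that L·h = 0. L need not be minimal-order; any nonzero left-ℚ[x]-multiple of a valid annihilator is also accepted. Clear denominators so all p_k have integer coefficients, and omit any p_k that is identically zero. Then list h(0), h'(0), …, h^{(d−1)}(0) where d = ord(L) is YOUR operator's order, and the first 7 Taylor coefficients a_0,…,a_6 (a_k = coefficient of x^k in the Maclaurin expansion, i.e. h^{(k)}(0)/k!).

L = (85 + 944·x^2 + 416·x^4 + 256·x^6 + 256·x^8) + (144·x + 704·x^3 + 768·x^5 + 1024·x^7)·Dx + (90 + 992·x^2 + 576·x^4 + 512·x^6 + 512·x^8)·Dx^2 + (144·x + 704·x^3 + 768·x^5 + 1024·x^7)·Dx^3 + (5 + 48·x^2 + 160·x^4 + 256·x^6 + 256·x^8)·Dx^4  (order 4).
h: a_k = 0, 0, 2, 0, -3, 0, 247/36, …
ICs: h(0) = 0, h′(0) = 0, h′′(0) = 4, h′′′(0) = 0.

f: a_k = 0, -1, 0, 1/6, 0, -1/120, 0, …
g: a_k = 0, -2, 0, 8/3, 0, -32/5, 0, …
h₀=f·g: eliminate ⇒ L₀, order ≤ 2·2.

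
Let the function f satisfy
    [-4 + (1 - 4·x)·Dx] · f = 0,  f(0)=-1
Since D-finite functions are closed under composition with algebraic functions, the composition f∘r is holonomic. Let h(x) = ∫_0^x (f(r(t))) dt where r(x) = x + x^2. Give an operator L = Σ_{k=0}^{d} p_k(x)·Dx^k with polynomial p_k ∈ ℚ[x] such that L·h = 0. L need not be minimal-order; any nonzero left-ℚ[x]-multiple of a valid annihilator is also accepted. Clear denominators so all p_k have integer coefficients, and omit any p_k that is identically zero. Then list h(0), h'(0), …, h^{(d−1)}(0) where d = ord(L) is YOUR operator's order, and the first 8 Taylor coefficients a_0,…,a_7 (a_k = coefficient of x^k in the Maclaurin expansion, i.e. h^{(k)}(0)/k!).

f: a_k = -1, -4, -16, -64, -256, -1024, -4096, -16384, …
h₀=f(r): pull back L_f along r ⇒ L₀.
h=∫₀ˣh₀: take L = L₀·Dx.
L = (4 + 8·x)·Dx + (-1 + 4·x + 4·x^2)·Dx^2  (order 2).
h: a_k = 0, -1, -2, -20/3, -24, -464/5, -1120/3, -10816/7, …
ICs: h(0) = 0, h′(0) = -1.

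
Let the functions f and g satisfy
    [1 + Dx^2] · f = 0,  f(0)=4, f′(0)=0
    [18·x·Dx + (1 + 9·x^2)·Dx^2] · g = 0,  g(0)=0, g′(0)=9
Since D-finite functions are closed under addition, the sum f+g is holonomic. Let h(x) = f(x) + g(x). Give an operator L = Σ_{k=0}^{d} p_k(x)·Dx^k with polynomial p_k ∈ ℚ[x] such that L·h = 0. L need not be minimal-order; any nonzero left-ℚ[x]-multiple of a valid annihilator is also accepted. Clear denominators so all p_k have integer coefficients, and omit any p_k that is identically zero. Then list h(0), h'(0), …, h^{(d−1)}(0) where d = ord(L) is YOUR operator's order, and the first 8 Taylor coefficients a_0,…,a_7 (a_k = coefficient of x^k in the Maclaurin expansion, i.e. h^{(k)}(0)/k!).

L = (-1926·x + 17820·x^3 + 1458·x^5)·Dx + (-17 + 351·x^2 + 4617·x^4 + 729·x^6)·Dx^2 + (-1926·x + 17820·x^3 + 1458·x^5)·Dx^3 + (-17 + 351·x^2 + 4617·x^4 + 729·x^6)·Dx^4  (order 4).
h: a_k = 4, 9, -2, -27, 1/6, 729/5, -1/180, -6561/7, …
ICs: h(0) = 4, h′(0) = 9, h′′(0) = -4, h′′′(0) = -162.

f: a_k = 4, 0, -2, 0, 1/6, 0, -1/180, 0, …
g: a_k = 0, 9, 0, -27, 0, 729/5, 0, -6561/7, …
Sum ⇒ L₀ = lclm(L_f,L_g) in ℚ(x)⟨Dx⟩.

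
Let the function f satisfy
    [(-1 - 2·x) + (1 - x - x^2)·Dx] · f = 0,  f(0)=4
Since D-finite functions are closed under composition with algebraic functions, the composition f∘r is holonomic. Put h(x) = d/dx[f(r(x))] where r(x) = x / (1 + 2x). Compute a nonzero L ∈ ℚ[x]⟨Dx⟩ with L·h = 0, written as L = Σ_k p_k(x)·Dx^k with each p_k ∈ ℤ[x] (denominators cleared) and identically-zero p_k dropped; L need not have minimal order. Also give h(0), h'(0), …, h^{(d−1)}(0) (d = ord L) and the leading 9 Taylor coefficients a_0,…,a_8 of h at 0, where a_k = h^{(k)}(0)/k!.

L = (-6·x - 18·x^2 - 16·x^3) + (-1 - 9·x - 27·x^2 - 30·x^3 - 8·x^4)·Dx  (order 1).
h: a_k = 4, 0, -12, 48, -160, 504, -1540, 4608, -13572, …
ICs: h(0) = 4.

f: a_k = 4, 4, 8, 12, 20, 32, 52, 84, 136, …
f∘r: x↦r, Dx↦Dx/r' in L_f ⇒ L₀.
h₀' ⇒ L via d/dx closure of L₀.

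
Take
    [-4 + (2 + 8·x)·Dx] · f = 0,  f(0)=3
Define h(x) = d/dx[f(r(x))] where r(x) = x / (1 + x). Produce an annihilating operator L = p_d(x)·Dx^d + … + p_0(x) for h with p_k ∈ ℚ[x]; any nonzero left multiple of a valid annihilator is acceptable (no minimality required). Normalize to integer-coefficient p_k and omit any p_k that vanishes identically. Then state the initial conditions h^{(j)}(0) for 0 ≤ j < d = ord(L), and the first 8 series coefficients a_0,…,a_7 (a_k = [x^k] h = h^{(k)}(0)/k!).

L = (-4 - 10·x) + (-1 - 6·x - 5·x^2)·Dx  (order 1).
h: a_k = 6, -24, 90, -360, 1530, -6768, 30702, -141600, …
ICs: h(0) = 6.

f: a_k = 3, 6, -6, 12, -30, 84, -252, 792, …
Substitute x→r, Dx→(1/r')Dx; clear ⇒ L₀.
Differentiate: ansatz ord ≤ ord L₀ ⇒ L.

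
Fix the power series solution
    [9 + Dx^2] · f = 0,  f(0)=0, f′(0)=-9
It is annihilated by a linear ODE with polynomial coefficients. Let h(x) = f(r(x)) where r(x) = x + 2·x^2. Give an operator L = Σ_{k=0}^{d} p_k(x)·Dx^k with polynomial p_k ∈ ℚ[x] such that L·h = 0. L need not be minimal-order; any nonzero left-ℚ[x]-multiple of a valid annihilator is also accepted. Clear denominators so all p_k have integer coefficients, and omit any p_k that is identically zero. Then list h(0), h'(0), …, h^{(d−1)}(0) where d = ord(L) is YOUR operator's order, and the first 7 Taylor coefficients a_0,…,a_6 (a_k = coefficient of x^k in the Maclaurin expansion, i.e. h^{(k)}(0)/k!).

f: a_k = 0, -9, 0, 27/2, 0, -243/40, 0, …
f∘r: x↦r, Dx↦Dx/r' in L_f ⇒ L₀.
L = (9 + 108·x + 432·x^2 + 576·x^3) - 4·Dx + (1 + 4·x)·Dx^2  (order 2).
h: a_k = 0, -9, -18, 27/2, 81, 6237/40, 189/4, …
ICs: h(0) = 0, h′(0) = -9.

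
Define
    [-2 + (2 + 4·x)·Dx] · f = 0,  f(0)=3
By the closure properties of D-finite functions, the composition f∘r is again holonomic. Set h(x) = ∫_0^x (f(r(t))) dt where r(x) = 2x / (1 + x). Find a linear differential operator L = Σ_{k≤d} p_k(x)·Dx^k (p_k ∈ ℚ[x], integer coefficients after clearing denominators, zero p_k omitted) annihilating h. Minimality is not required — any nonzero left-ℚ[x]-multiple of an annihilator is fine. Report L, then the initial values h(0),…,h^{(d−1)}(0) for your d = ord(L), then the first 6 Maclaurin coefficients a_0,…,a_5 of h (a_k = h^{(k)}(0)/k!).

L = -2·Dx + (1 + 6·x + 5·x^2)·Dx^2  (order 2).
h: a_k = 0, 3, 3, -4, 15/2, -18, …
ICs: h(0) = 0, h′(0) = 3.

f: a_k = 3, 3, -3/2, 3/2, -15/8, 21/8, …
Change of var in L_f (x↦r) gives L₀.
∫: right-multiply L₀ by Dx.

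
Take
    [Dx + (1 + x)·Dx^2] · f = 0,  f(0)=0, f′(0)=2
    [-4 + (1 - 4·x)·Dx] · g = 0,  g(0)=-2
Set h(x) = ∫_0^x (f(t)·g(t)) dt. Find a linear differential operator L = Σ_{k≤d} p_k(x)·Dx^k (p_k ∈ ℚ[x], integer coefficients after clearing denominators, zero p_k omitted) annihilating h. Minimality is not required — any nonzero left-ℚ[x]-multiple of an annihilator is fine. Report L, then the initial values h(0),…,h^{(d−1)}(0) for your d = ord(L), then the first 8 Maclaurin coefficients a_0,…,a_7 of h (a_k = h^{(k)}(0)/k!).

f: a_k = 0, 2, -1, 2/3, -1/2, 2/5, -1/3, 2/7, …
g: a_k = -2, -8, -32, -128, -512, -2048, -8192, -32768, …
h₀=f·g: eliminate ⇒ L₀, order ≤ 2·1.
Integrate: L := L₀·Dx.
L = 4·Dx + (7 + 12·x)·Dx^2 + (-1 + 3·x + 4·x^2)·Dx^3  (order 3).
h: a_k = 0, 0, -2, -14/3, -43/3, -137/3, -6856/45, -7834/15, …
ICs: h(0) = 0, h′(0) = 0, h′′(0) = -4.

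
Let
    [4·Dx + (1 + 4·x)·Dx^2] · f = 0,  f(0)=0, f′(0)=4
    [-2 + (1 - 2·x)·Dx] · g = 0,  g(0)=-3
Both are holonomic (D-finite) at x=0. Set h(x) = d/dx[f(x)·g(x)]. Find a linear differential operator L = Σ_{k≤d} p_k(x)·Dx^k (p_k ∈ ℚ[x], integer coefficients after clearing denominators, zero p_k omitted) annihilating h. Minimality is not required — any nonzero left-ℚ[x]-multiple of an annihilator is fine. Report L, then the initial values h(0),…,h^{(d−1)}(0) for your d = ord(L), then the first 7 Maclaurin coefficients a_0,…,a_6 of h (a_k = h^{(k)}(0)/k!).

f: a_k = 0, 4, -8, 64/3, -64, 1024/5, -2048/3, …
g: a_k = -3, -6, -12, -24, -48, -96, -192, …
f·g: L₀ = L_f ⊗_s L_g, ord ≤ 2·1.
h₀' ⇒ L via d/dx closure of L₀.
L = 32 + (-2 + 40·x)·Dx + (-1 - 2·x + 8·x^2)·Dx^2  (order 2).
h: a_k = -12, 0, -192, 256, -2432, 32256/5, -170496/5, …
ICs: h(0) = -12, h′(0) = 0.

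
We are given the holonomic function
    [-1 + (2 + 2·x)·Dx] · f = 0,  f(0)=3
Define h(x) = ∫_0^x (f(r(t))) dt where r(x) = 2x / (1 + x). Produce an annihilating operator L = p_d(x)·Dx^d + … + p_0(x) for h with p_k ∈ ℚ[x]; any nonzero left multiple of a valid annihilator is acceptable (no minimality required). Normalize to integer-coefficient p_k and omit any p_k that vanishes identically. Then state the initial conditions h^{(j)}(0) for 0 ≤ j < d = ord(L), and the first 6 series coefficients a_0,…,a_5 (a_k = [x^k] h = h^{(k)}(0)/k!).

f: a_k = 3, 3/2, -3/8, 3/16, -15/128, 21/256, …
Substitute x→r, Dx→(1/r')Dx; clear ⇒ L₀.
h=∫h₀ ⇒ L = L₀·Dx.
L = -Dx + (1 + 4·x + 3·x^2)·Dx^2  (order 2).
h: a_k = 0, 3, 3/2, -3/2, 15/8, -111/40, …
ICs: h(0) = 0, h′(0) = 3.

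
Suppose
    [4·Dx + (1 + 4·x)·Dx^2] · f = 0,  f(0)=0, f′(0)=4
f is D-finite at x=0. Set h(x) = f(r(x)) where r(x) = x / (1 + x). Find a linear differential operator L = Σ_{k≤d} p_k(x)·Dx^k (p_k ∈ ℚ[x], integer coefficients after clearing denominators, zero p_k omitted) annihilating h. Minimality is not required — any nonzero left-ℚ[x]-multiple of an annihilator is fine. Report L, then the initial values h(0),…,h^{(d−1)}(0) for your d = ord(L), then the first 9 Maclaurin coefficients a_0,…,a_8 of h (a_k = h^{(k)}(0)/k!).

f: a_k = 0, 4, -8, 64/3, -64, 1024/5, -2048/3, 16384/7, -8192, …
h₀=f(r): pull back L_f along r ⇒ L₀.
L = (6 + 10·x)·Dx + (1 + 6·x + 5·x^2)·Dx^2  (order 2).
h: a_k = 0, 4, -12, 124/3, -156, 3124/5, -2604, 78124/7, -48828, …
ICs: h(0) = 0, h′(0) = 4.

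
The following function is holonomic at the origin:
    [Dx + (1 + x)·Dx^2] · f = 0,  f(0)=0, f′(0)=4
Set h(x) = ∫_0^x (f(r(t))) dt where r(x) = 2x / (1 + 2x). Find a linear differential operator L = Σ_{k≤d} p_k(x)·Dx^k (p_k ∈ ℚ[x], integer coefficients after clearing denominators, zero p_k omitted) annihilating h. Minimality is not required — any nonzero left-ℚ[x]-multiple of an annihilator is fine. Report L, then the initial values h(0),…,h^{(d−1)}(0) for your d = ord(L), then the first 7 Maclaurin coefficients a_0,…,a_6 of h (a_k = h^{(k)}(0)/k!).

f: a_k = 0, 4, -2, 4/3, -1, 4/5, -2/3, …
Substitute x→r, Dx→(1/r')Dx; clear ⇒ L₀.
h=∫h₀ ⇒ L = L₀·Dx.
L = (6 + 16·x)·Dx^2 + (1 + 6·x + 8·x^2)·Dx^3  (order 3).
h: a_k = 0, 0, 4, -8, 56/3, -48, 1984/15, …
ICs: h(0) = 0, h′(0) = 0, h′′(0) = 8.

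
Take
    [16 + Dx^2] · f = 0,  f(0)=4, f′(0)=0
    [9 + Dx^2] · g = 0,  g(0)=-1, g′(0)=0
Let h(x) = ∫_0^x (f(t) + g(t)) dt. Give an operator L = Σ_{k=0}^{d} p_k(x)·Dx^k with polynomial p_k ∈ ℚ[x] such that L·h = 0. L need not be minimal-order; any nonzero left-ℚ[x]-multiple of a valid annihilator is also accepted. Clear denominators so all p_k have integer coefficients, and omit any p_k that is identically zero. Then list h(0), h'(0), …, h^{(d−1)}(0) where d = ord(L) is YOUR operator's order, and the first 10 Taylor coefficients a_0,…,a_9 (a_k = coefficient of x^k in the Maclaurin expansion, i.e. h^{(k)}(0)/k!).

L = 144·Dx + 25·Dx^3 + Dx^5  (order 5).
h: a_k = 0, 3, 0, -55/6, 0, 943/120, 0, -3131/1008, 0, 255583/362880, …
ICs: h(0) = 0, h′(0) = 3, h′′(0) = 0, h′′′(0) = -55, h′′′′(0) = 0.

f: a_k = 4, 0, -32, 0, 128/3, 0, -1024/45, 0, 2048/315, 0, …
g: a_k = -1, 0, 9/2, 0, -27/8, 0, 81/80, 0, -729/4480, 0, …
Sum ⇒ L₀ = lclm(L_f,L_g) in ℚ(x)⟨Dx⟩.
∫: right-multiply L₀ by Dx.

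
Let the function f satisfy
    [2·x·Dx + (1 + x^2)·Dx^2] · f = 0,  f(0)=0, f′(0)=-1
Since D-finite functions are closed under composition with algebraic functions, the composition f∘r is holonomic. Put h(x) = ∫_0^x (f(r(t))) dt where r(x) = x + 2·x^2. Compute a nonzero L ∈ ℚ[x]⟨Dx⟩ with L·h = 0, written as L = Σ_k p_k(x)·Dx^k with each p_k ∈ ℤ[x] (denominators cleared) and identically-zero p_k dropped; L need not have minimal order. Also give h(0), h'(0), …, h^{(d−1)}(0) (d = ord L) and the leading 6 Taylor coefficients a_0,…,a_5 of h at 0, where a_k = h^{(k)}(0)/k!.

L = (-4 + 2·x + 16·x^2 + 48·x^3 + 48·x^4)·Dx^2 + (1 + 4·x + x^2 + 8·x^3 + 20·x^4 + 16·x^5)·Dx^3  (order 3).
h: a_k = 0, 0, -1/2, -2/3, 1/12, 2/5, …
ICs: h(0) = 0, h′(0) = 0, h′′(0) = -1.

f: a_k = 0, -1, 0, 1/3, 0, -1/5, …
h₀=f(r): pull back L_f along r ⇒ L₀.
h=∫h₀ ⇒ L = L₀·Dx.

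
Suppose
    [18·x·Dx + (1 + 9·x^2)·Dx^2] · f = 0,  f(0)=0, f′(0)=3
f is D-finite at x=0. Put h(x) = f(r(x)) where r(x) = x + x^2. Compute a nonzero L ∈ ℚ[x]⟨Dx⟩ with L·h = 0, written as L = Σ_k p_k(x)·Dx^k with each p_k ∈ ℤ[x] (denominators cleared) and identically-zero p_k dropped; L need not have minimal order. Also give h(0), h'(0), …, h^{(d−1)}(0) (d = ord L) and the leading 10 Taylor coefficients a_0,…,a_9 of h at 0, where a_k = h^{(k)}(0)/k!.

L = (-2 + 18·x + 72·x^2 + 108·x^3 + 54·x^4)·Dx + (1 + 2·x + 9·x^2 + 36·x^3 + 45·x^4 + 18·x^5)·Dx^2  (order 2).
h: a_k = 0, 3, 3, -9, -27, 108/5, 234, 1215/7, -1701, -4131, …
ICs: h(0) = 0, h′(0) = 3.

f: a_k = 0, 3, 0, -9, 0, 243/5, 0, -2187/7, 0, 2187, …
L₀ from L_f via x↦r, Dx↦r'^{-1}Dx.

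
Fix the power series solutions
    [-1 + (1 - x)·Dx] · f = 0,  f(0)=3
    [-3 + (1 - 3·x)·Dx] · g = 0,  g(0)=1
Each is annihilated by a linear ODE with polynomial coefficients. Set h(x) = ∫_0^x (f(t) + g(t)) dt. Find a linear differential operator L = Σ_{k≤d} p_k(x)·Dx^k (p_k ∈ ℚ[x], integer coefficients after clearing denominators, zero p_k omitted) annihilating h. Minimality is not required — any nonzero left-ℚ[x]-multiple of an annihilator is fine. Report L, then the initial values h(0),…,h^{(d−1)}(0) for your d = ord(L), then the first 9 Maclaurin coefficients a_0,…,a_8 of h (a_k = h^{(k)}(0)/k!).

f: a_k = 3, 3, 3, 3, 3, 3, 3, 3, 3, …
g: a_k = 1, 3, 9, 27, 81, 243, 729, 2187, 6561, …
h₀=f+g: left-lcm gives L₀, ord ≤ 2.
∫: right-multiply L₀ by Dx.
L = -6·Dx + (8 - 12·x)·Dx^2 + (-1 + 4·x - 3·x^2)·Dx^3  (order 3).
h: a_k = 0, 4, 3, 4, 15/2, 84/5, 41, 732/7, 1095/4, …
ICs: h(0) = 0, h′(0) = 4, h′′(0) = 6.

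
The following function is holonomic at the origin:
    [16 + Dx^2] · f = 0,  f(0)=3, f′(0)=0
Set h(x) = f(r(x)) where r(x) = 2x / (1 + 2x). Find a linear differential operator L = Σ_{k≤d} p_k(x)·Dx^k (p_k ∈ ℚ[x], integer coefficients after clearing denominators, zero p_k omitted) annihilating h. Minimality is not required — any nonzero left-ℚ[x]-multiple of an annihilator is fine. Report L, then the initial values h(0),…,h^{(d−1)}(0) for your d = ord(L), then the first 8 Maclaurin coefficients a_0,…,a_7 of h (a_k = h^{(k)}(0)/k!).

f: a_k = 3, 0, -24, 0, 32, 0, -256/15, 0, …
Substitute x→r, Dx→(1/r')Dx; clear ⇒ L₀.
L = 64 + (4 + 24·x + 48·x^2 + 32·x^3)·Dx + (1 + 8·x + 24·x^2 + 32·x^3 + 16·x^4)·Dx^2  (order 2).
h: a_k = 3, 0, -96, 384, -640, -1024, 175616/15, -251904/5, …
ICs: h(0) = 3, h′(0) = 0.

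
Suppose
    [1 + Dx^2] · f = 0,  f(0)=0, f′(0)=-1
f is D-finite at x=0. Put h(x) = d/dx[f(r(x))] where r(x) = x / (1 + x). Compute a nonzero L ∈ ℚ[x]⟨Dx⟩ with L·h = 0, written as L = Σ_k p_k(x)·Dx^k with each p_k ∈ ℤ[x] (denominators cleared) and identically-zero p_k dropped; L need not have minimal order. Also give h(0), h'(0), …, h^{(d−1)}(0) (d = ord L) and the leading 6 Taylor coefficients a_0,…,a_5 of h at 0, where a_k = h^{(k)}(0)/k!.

f: a_k = 0, -1, 0, 1/6, 0, -1/120, …
L₀ from L_f via x↦r, Dx↦r'^{-1}Dx.
h₀' ⇒ L via d/dx closure of L₀.
L = (7 + 12·x + 6·x^2) + (6 + 18·x + 18·x^2 + 6·x^3)·Dx + (1 + 4·x + 6·x^2 + 4·x^3 + x^4)·Dx^2  (order 2).
h: a_k = -1, 2, -5/2, 2, -1/24, -15/4, …
ICs: h(0) = -1, h′(0) = 2.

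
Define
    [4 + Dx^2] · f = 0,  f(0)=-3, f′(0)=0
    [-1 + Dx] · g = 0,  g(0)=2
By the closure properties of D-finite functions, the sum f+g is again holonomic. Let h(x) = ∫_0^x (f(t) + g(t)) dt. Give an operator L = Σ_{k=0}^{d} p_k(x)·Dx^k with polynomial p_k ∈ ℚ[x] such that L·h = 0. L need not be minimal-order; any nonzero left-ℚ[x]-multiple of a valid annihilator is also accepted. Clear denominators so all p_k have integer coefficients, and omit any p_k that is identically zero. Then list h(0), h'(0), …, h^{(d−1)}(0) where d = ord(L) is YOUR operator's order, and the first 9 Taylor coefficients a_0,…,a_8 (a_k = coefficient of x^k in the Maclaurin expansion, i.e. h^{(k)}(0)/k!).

f: a_k = -3, 0, 6, 0, -2, 0, 4/15, 0, -2/105, …
g: a_k = 2, 2, 1, 1/3, 1/12, 1/60, 1/360, 1/2520, 1/20160, …
Weyl lclm of L_f,L_g ⇒ L₀ (ord ≤ 3).
h=∫h₀ ⇒ L = L₀·Dx.
L = -4·Dx + 4·Dx^2 - Dx^3 + Dx^4  (order 4).
h: a_k = 0, -1, 1, 7/3, 1/12, -23/60, 1/360, 97/2520, 1/20160, …
ICs: h(0) = 0, h′(0) = -1, h′′(0) = 2, h′′′(0) = 14.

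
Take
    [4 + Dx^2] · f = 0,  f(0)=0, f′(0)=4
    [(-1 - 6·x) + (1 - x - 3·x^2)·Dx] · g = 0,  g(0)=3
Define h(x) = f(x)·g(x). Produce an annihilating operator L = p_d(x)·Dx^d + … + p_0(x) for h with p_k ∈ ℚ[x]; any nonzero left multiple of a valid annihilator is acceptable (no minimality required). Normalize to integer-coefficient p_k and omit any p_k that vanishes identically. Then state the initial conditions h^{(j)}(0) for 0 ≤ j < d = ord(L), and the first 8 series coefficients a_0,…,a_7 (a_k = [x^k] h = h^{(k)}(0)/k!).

L = (2 + 4·x + 12·x^2) + (2 + 12·x)·Dx + (-1 + x + 3·x^2)·Dx^2  (order 2).
h: a_k = 0, 12, 12, 40, 76, 988/5, 2128/5, 106916/105, …
ICs: h(0) = 0, h′(0) = 12.

f: a_k = 0, 4, 0, -8/3, 0, 8/15, 0, -16/315, …
g: a_k = 3, 3, 12, 21, 57, 120, 291, 651, …
Product ⇒ symmetric product L₀, ord ≤ 2.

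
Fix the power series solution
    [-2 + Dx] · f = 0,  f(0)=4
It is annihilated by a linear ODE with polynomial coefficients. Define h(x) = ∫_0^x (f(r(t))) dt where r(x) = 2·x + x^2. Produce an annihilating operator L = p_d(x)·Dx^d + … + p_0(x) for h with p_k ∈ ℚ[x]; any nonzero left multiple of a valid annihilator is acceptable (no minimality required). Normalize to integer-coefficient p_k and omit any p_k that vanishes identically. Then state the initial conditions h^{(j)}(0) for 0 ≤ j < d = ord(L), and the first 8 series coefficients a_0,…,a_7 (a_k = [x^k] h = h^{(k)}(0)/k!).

f: a_k = 4, 8, 8, 16/3, 8/3, 16/15, 16/45, 32/315, …
Substitute x→r, Dx→(1/r')Dx; clear ⇒ L₀.
∫: right-multiply L₀ by Dx.
L = (-4 - 4·x)·Dx + Dx^2  (order 2).
h: a_k = 0, 4, 8, 40/3, 56/3, 344/15, 1136/45, 7984/315, …
ICs: h(0) = 0, h′(0) = 4.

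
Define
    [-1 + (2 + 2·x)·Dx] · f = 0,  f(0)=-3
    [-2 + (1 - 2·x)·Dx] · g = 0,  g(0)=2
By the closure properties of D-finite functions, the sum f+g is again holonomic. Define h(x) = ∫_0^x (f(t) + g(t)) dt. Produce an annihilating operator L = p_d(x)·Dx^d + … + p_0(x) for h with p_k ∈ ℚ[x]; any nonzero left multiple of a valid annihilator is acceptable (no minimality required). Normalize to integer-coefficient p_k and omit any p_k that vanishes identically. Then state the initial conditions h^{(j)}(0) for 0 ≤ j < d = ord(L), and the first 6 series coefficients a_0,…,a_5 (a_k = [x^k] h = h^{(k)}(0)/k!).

f: a_k = -3, -3/2, 3/8, -3/16, 15/128, -21/256, …
g: a_k = 2, 4, 8, 16, 32, 64, …
f+g: L₀ = lclm(L_f,L_g), ord ≤ 1+1.
∫: right-multiply L₀ by Dx.
L = (6 + 4·x)·Dx + (-11 - 20·x - 12·x^2)·Dx^2 + (2 + 2·x - 8·x^2 - 8·x^3)·Dx^3  (order 3).
h: a_k = 0, -1, 5/4, 67/24, 253/64, 4111/640, …
ICs: h(0) = 0, h′(0) = -1, h′′(0) = 5/2.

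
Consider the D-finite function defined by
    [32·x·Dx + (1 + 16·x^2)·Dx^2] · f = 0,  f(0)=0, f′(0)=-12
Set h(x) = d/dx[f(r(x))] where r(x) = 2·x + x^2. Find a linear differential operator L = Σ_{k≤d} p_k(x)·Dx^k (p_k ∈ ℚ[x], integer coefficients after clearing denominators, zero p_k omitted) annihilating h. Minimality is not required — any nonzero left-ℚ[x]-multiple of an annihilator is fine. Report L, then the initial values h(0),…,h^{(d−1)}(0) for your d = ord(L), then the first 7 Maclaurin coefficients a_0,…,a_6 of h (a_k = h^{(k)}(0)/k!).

f: a_k = 0, -12, 0, 64, 0, -3072/5, 0, …
h₀=f(r): pull back L_f along r ⇒ L₀.
Derive L from L₀ (diff closure).
L = (-1 + 128·x + 256·x^2 + 192·x^3 + 48·x^4) + (1 + x + 64·x^2 + 128·x^3 + 80·x^4 + 16·x^5)·Dx  (order 1).
h: a_k = -24, -24, 1536, 3072, -96384, -294528, 5947392, …
ICs: h(0) = -24.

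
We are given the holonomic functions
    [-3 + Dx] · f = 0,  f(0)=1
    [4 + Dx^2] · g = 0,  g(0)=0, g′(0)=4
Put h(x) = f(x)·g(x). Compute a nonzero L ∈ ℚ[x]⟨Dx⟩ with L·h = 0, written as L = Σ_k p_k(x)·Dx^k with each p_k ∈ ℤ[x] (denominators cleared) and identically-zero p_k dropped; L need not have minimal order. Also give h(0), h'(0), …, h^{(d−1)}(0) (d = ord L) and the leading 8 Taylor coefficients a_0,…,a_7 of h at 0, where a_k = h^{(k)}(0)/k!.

f: a_k = 1, 3, 9/2, 9/2, 27/8, 81/40, 81/80, 243/560, …
g: a_k = 0, 4, 0, -8/3, 0, 8/15, 0, -16/315, …
h₀=f·g: eliminate ⇒ L₀, order ≤ 1·2.
L = 13 - 6·Dx + Dx^2  (order 2).
h: a_k = 0, 4, 12, 46/3, 10, 61/30, -23/10, -3277/1260, …
ICs: h(0) = 0, h′(0) = 4.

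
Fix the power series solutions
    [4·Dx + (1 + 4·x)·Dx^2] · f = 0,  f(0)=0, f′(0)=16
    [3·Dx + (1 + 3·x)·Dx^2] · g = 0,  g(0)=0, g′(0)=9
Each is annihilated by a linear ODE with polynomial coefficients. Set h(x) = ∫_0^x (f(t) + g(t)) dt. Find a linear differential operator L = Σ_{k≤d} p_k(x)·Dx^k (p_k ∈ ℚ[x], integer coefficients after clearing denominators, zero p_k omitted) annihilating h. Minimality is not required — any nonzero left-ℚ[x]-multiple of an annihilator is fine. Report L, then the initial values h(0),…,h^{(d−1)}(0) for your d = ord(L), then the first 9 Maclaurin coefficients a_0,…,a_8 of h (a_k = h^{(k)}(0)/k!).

f: a_k = 0, 16, -32, 256/3, -256, 4096/5, -8192/3, 65536/7, -32768, …
g: a_k = 0, 9, -27/2, 27, -243/4, 729/5, -729/2, 6561/7, -19683/8, …
L₀ := lclm(L_f,L_g); ord L₀ ≤ 2+2.
h=∫₀ˣh₀: take L = L₀·Dx.
L = 24·Dx^2 + (14 + 48·x)·Dx^3 + (1 + 7·x + 12·x^2)·Dx^4  (order 4).
h: a_k = 0, 0, 25/2, -91/6, 337/12, -1267/20, 965/6, -2653/6, 72097/56, …
ICs: h(0) = 0, h′(0) = 0, h′′(0) = 25, h′′′(0) = -91.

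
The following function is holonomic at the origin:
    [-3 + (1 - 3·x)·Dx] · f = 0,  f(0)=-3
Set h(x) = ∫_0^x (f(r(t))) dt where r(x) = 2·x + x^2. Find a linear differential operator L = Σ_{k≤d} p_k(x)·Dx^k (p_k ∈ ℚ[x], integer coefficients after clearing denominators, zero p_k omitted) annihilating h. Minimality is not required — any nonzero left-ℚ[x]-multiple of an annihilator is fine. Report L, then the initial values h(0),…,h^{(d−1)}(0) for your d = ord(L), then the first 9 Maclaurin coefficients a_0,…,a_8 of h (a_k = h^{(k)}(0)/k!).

L = (6 + 6·x)·Dx + (-1 + 6·x + 3·x^2)·Dx^2  (order 2).
h: a_k = 0, -3, -9, -39, -189, -4887/5, -5265, -204201/7, -164997, …
ICs: h(0) = 0, h′(0) = -3.

f: a_k = -3, -9, -27, -81, -243, -729, -2187, -6561, -19683, …
h₀=f(r): pull back L_f along r ⇒ L₀.
∫: right-multiply L₀ by Dx.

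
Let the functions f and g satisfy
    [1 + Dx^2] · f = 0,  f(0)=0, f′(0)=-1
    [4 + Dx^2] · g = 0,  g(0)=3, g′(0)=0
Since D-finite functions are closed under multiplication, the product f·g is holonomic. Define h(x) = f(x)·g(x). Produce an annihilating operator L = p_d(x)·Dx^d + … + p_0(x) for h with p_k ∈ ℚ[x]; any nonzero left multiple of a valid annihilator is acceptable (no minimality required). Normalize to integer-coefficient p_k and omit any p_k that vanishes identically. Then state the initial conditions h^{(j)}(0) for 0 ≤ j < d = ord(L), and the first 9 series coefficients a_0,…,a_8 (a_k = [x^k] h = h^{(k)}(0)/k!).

L = 9 + 10·Dx^2 + Dx^4  (order 4).
h: a_k = 0, -3, 0, 13/2, 0, -121/40, 0, 1093/1680, 0, …
ICs: h(0) = 0, h′(0) = -3, h′′(0) = 0, h′′′(0) = 39.

f: a_k = 0, -1, 0, 1/6, 0, -1/120, 0, 1/5040, 0, …
g: a_k = 3, 0, -6, 0, 2, 0, -4/15, 0, 2/105, …
Product ⇒ symmetric product L₀, ord ≤ 4.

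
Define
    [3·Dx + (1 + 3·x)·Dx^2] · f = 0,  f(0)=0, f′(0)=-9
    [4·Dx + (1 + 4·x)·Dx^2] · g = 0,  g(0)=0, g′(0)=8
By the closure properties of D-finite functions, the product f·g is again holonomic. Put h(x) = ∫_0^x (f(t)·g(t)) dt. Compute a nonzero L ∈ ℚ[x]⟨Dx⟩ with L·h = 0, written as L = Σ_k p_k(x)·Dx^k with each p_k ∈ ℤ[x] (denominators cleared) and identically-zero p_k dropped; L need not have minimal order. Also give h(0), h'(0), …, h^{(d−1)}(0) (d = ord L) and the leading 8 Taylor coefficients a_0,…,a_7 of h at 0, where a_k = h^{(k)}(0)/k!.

f: a_k = 0, -9, 27/2, -27, 243/4, -729/5, 729/2, -6561/7, …
g: a_k = 0, 8, -16, 128/3, -128, 2048/5, -4096/3, 32768/7, …
Sym-product of L_f,L_g gives L₀ (≤ ord 4).
h=∫₀ˣh₀: take L = L₀·Dx.
L = (600 + 4032·x + 6912·x^2)·Dx^2 + (854 + 8808·x + 30240·x^2 + 34560·x^3)·Dx^3 + (172 + 2380·x + 12312·x^2 + 28224·x^3 + 24192·x^4)·Dx^4 + (7 + 122·x + 847·x^2 + 2928·x^3 + 5040·x^4 + 3456·x^5)·Dx^5  (order 5).
h: a_k = 0, 0, 0, -24, 63, -816/5, 441, -43524/35, …
ICs: h(0) = 0, h′(0) = 0, h′′(0) = 0, h′′′(0) = -144, h′′′′(0) = 1512.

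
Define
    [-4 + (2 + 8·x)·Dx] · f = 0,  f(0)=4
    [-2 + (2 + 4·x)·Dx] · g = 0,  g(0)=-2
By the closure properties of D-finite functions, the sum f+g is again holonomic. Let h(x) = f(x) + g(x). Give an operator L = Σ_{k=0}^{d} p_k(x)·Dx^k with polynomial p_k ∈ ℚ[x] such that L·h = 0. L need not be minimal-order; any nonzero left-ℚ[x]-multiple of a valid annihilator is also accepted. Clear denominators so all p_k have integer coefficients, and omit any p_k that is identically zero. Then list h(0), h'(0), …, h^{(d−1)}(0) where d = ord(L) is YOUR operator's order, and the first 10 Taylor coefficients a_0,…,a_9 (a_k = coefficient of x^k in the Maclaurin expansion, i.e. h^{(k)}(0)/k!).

L = -2 + (3 + 8·x)·Dx + (1 + 6·x + 8·x^2)·Dx^2  (order 2).
h: a_k = 2, 6, -7, 15, -155/4, 441/4, -2667/8, 8415/8, -219219/64, 731445/64, …
ICs: h(0) = 2, h′(0) = 6.

f: a_k = 4, 8, -8, 16, -40, 112, -336, 1056, -3432, 11440, …
g: a_k = -2, -2, 1, -1, 5/4, -7/4, 21/8, -33/8, 429/64, -715/64, …
Weyl lclm of L_f,L_g ⇒ L₀ (ord ≤ 2).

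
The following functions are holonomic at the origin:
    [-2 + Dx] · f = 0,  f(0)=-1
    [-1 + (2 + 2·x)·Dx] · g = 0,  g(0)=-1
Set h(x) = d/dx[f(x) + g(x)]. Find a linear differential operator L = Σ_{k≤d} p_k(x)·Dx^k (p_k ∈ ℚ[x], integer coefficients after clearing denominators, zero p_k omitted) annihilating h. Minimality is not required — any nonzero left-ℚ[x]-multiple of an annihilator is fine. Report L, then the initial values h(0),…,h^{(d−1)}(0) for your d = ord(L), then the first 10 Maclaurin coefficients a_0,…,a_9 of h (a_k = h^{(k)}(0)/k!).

f: a_k = -1, -2, -2, -4/3, -2/3, -4/15, -4/45, -8/315, -2/315, -4/2835, …
g: a_k = -1, -1/2, 1/8, -1/16, 5/128, -7/256, 21/1024, -33/2048, 429/32768, -715/65536, …
Sum ⇒ L₀ = lclm(L_f,L_g) in ℚ(x)⟨Dx⟩.
h₀' ⇒ L via d/dx closure of L₀.
L = (-14 - 8·x) + (-13 - 32·x - 16·x^2)·Dx + (10 + 18·x + 8·x^2)·Dx^2  (order 2).
h: a_k = -5/2, -15/4, -67/16, -241/96, -1129/768, -3151/7680, -26779/92160, 69599/1290240, -2289169/20643840, 33410849/371589120, …
ICs: h(0) = -5/2, h′(0) = -15/4.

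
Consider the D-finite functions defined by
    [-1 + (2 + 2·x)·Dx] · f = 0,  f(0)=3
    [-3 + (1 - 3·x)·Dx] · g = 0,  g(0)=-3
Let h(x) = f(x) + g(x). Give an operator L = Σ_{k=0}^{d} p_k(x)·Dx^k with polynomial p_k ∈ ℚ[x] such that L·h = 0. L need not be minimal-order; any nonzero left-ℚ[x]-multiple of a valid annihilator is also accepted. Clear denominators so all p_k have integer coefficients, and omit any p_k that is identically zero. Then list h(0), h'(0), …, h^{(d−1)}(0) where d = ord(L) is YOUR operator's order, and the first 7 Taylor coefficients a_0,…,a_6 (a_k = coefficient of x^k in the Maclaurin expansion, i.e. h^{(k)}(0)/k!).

f: a_k = 3, 3/2, -3/8, 3/16, -15/128, 21/256, -63/1024, …
g: a_k = -3, -9, -27, -81, -243, -729, -2187, …
h₀=f+g: left-lcm gives L₀, ord ≤ 2.
L = (39 + 27·x) + (-73 - 138·x - 81·x^2)·Dx + (10 - 2·x - 66·x^2 - 54·x^3)·Dx^2  (order 2).
h: a_k = 0, -15/2, -219/8, -1293/16, -31119/128, -186603/256, -2239551/1024, …
ICs: h(0) = 0, h′(0) = -15/2.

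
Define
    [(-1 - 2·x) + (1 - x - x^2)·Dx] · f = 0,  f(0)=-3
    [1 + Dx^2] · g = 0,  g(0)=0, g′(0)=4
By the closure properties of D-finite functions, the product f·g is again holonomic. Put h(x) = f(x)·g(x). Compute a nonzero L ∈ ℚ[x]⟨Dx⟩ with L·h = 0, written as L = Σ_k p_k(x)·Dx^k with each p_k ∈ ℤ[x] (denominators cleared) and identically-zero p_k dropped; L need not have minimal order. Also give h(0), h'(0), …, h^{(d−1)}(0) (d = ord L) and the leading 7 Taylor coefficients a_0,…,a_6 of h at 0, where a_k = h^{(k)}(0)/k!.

f: a_k = -3, -3, -6, -9, -15, -24, -39, …
g: a_k = 0, 4, 0, -2/3, 0, 1/30, 0, …
Product ⇒ symmetric product L₀, ord ≤ 2.
L = (1 + x + x^2) + (2 + 4·x)·Dx + (-1 + x + x^2)·Dx^2  (order 2).
h: a_k = 0, -12, -12, -22, -34, -561/10, -901/10, …
ICs: h(0) = 0, h′(0) = -12.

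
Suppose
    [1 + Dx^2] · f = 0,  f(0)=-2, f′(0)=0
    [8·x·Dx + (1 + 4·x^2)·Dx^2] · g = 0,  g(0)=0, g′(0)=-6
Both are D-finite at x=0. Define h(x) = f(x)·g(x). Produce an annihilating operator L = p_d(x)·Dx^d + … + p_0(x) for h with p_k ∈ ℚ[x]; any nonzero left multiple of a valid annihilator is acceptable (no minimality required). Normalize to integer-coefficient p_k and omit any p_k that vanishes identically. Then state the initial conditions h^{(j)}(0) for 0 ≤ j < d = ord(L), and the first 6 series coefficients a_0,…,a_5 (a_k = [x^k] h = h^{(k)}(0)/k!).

f: a_k = -2, 0, 1, 0, -1/12, 0, …
g: a_k = 0, -6, 0, 8, 0, -96/5, …
Sym-product of L_f,L_g gives L₀ (≤ ord 4).
L = (85 + 944·x^2 + 416·x^4 + 256·x^6 + 256·x^8) + (144·x + 704·x^3 + 768·x^5 + 1024·x^7)·Dx + (90 + 992·x^2 + 576·x^4 + 512·x^6 + 512·x^8)·Dx^2 + (144·x + 704·x^3 + 768·x^5 + 1024·x^7)·Dx^3 + (5 + 48·x^2 + 160·x^4 + 256·x^6 + 256·x^8)·Dx^4  (order 4).
h: a_k = 0, 12, 0, -22, 0, 469/10, …
ICs: h(0) = 0, h′(0) = 12, h′′(0) = 0, h′′′(0) = -132.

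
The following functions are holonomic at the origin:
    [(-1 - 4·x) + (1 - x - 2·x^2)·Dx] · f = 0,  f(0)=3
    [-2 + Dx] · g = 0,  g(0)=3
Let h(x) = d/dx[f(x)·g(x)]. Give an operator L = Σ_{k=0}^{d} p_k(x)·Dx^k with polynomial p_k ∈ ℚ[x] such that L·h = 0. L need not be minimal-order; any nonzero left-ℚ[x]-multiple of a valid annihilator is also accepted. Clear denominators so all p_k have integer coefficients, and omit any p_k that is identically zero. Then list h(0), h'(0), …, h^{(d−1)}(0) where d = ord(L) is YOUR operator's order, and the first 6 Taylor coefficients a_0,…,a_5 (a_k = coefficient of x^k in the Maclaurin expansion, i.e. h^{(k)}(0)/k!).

L = (14 + 16·x - 12·x^2 - 16·x^3 + 16·x^4) + (-3 + x + 12·x^2 - 8·x^4)·Dx  (order 1).
h: a_k = 27, 126, 387, 1044, 2607, 31326/5, …
ICs: h(0) = 27.

f: a_k = 3, 3, 9, 15, 33, 63, …
g: a_k = 3, 6, 6, 4, 2, 4/5, …
Sym-product of L_f,L_g gives L₀ (≤ ord 1).
h₀' ⇒ L via d/dx closure of L₀.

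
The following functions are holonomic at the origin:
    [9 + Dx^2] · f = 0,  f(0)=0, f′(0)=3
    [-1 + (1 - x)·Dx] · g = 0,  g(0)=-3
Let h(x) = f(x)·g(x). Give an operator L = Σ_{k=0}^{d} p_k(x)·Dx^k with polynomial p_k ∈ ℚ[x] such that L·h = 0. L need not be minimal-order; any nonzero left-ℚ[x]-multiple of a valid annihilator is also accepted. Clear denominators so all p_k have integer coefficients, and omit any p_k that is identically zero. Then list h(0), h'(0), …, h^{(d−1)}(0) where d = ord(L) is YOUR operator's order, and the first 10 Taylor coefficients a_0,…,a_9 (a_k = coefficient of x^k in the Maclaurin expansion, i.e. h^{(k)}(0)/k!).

L = (-9 + 9·x) + 2·Dx + (-1 + x)·Dx^2  (order 2).
h: a_k = 0, -9, -9, 9/2, 9/2, -63/40, -63/40, -153/560, -153/560, -279/640, …
ICs: h(0) = 0, h′(0) = -9.

f: a_k = 0, 3, 0, -9/2, 0, 81/40, 0, -243/560, 0, 243/4480, …
g: a_k = -3, -3, -3, -3, -3, -3, -3, -3, -3, -3, …
L₀ := L_f ⊗_s L_g (sym. prod.), ord ≤ 2.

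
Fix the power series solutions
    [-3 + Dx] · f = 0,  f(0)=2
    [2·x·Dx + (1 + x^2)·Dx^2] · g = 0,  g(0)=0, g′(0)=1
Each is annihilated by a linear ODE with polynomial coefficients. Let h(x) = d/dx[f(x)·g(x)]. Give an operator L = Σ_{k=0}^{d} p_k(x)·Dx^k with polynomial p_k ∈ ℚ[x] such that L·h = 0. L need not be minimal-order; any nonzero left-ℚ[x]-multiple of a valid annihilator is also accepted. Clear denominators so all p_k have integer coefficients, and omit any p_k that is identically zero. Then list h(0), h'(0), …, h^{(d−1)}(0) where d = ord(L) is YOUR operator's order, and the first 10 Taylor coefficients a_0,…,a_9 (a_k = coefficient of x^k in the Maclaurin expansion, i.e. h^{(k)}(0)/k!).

L = (21 - 36·x + 72·x^2 - 36·x^3 + 27·x^4) + (-16 + 18·x - 42·x^2 + 18·x^3 - 18·x^4)·Dx + (3 - 2·x + 6·x^2 - 2·x^3 + 3·x^4)·Dx^2  (order 2).
h: a_k = 2, 12, 25, 28, 83/4, 27/2, 361/40, 129/35, -1271/2240, 341/3360, …
ICs: h(0) = 2, h′(0) = 12.

f: a_k = 2, 6, 9, 9, 27/4, 81/20, 81/40, 243/280, 729/2240, 243/2240, …
g: a_k = 0, 1, 0, -1/3, 0, 1/5, 0, -1/7, 0, 1/9, …
h₀=f·g: eliminate ⇒ L₀, order ≤ 1·2.
h=h₀': d/dx-closure on L₀ ⇒ L.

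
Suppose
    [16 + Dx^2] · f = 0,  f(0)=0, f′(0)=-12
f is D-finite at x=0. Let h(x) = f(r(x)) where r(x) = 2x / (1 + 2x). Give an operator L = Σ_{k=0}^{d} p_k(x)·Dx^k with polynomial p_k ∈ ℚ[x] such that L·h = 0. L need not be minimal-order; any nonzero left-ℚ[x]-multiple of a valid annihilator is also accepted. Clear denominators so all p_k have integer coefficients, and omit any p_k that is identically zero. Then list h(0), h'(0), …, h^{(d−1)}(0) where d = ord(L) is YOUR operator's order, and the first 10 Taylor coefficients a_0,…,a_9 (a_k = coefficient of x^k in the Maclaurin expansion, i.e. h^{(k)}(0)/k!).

L = 64 + (4 + 24·x + 48·x^2 + 32·x^3)·Dx + (1 + 8·x + 24·x^2 + 32·x^3 + 16·x^4)·Dx^2  (order 2).
h: a_k = 0, -24, 48, 160, -1344, 24704/5, -11520, 1260032/105, 644096/15, -61650944/189, …
ICs: h(0) = 0, h′(0) = -24.

f: a_k = 0, -12, 0, 32, 0, -128/5, 0, 1024/105, 0, -2048/945, …
f∘r: x↦r, Dx↦Dx/r' in L_f ⇒ L₀.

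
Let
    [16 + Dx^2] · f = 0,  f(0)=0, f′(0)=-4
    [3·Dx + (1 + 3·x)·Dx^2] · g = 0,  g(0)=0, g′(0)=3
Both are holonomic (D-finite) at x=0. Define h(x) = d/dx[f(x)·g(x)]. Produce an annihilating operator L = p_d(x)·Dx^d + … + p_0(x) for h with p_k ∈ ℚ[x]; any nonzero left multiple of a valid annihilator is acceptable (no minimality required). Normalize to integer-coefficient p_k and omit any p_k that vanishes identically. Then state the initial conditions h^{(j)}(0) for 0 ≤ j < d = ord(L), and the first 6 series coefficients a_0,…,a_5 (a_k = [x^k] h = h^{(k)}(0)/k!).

f: a_k = 0, -4, 0, 32/3, 0, -128/15, …
g: a_k = 0, 3, -9/2, 9, -81/4, 243/5, …
f·g: L₀ = L_f ⊗_s L_g, ord ≤ 2·2.
Derive L from L₀ (diff closure).
L = (-252256 - 1400832·x + 774144·x^2 + 36937728·x^3 + 133871616·x^4 + 191102976·x^5 + 95551488·x^6) + (-43296 + 45216·x + 2557440·x^2 + 11404800·x^3 + 19906560·x^4 + 11943936·x^5)·Dx + (-14630 - 16992·x + 831600·x^2 + 6110208·x^3 + 17853696·x^4 + 23887872·x^5 + 11943936·x^6)·Dx^2 + (-2706 + 2826·x + 159840·x^2 + 712800·x^3 + 1244160·x^4 + 746496·x^5)·Dx^3 + (71 + 4410·x + 48951·x^2 + 237600·x^3 + 592920·x^4 + 746496·x^5 + 373248·x^6)·Dx^4  (order 4).
h: a_k = 0, -24, 54, -16, 165, -744, …
ICs: h(0) = 0, h′(0) = -24, h′′(0) = 108, h′′′(0) = -96.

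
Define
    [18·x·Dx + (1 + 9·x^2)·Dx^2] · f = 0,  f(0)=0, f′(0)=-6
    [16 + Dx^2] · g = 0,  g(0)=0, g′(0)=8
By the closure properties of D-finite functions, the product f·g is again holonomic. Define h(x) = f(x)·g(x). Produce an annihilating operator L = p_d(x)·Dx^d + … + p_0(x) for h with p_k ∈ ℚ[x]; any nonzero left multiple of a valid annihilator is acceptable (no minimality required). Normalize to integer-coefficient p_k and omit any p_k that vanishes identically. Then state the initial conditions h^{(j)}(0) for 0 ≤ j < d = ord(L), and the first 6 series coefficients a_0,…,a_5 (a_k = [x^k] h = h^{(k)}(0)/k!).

L = (20800 + 494784·x^2 + 2923776·x^4 + 11943936·x^6 + 26873856·x^8) + (19584·x + 342144·x^3 + 2239488·x^5 + 6718464·x^7)·Dx + (1700 + 42732·x^2 + 318816·x^4 + 1492992·x^6 + 3359232·x^8)·Dx^2 + (1224·x + 21384·x^3 + 139968·x^5 + 419904·x^7)·Dx^3 + (25 + 738·x^2 + 8505·x^4 + 46656·x^6 + 104976·x^8)·Dx^4  (order 4).
h: a_k = 0, 0, -48, 0, 272, 0, …
ICs: h(0) = 0, h′(0) = 0, h′′(0) = -96, h′′′(0) = 0.

f: a_k = 0, -6, 0, 18, 0, -486/5, …
g: a_k = 0, 8, 0, -64/3, 0, 256/15, …
Sym-product of L_f,L_g gives L₀ (≤ ord 4).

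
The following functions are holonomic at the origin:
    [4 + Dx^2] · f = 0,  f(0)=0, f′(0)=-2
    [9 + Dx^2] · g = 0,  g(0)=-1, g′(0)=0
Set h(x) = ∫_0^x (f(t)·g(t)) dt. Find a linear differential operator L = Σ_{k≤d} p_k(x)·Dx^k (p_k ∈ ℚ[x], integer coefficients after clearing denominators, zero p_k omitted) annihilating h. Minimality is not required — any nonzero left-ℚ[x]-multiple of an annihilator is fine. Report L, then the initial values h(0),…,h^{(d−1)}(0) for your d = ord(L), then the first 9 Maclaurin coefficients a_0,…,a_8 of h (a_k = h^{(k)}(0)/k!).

L = 25·Dx + 26·Dx^3 + Dx^5  (order 5).
h: a_k = 0, 0, 1, 0, -31/12, 0, 781/360, 0, -19531/20160, …
ICs: h(0) = 0, h′(0) = 0, h′′(0) = 2, h′′′(0) = 0, h′′′′(0) = -62.

f: a_k = 0, -2, 0, 4/3, 0, -4/15, 0, 8/315, 0, …
g: a_k = -1, 0, 9/2, 0, -27/8, 0, 81/80, 0, -729/4480, …
Sym-product of L_f,L_g gives L₀ (≤ ord 4).
h=∫h₀ ⇒ L = L₀·Dx.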